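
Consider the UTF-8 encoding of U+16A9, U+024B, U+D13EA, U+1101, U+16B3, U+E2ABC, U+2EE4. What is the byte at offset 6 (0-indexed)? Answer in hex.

U+16A9 → 3-byte form E1 9A A9 at offsets 0–2.
U+024B → 2-byte form C9 8B at offsets 3–4.
U+D13EA → 4-byte form F3 91 8F AA at offsets 5–8.
Offset 6 falls in char 3's range; it's byte 2 of F3 91 8F AA = 0x91.

0x91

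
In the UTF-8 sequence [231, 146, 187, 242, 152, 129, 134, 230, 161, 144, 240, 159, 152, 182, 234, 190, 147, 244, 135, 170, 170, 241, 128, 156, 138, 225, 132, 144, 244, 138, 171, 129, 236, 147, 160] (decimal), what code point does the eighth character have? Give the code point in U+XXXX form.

U+1110

Offset 0: leading byte 0xE7 = 11100111 → 3-byte char #1 = E7 92 BB.
Offset 3: leading byte 0xF2 = 11110010 → 4-byte char #2 = F2 98 81 86.
Offset 7: leading byte 0xE6 = 11100110 → 3-byte char #3 = E6 A1 90.
Offset 10: leading byte 0xF0 = 11110000 → 4-byte char #4 = F0 9F 98 B6.
Offset 14: leading byte 0xEA = 11101010 → 3-byte char #5 = EA BE 93.
Offset 17: leading byte 0xF4 = 11110100 → 4-byte char #6 = F4 87 AA AA.
Offset 21: leading byte 0xF1 = 11110001 → 4-byte char #7 = F1 80 9C 8A.
Offset 25: leading byte 0xE1 = 11100001 → 3-byte char #8 = E1 84 90.
Leading byte 0xE1 = 11100001 matches 1110xxxx → 3-byte sequence.
Byte 1: 0xE1 = 11100001, payload 0001 (4 bits).
Byte 2: 0x84 = 10000100 (10xxxxxx ✓), payload 000100.
Byte 3: 0x90 = 10010000 (10xxxxxx ✓), payload 010000.
Concatenate: 0001000100010000 = 0x1110 (16 bits → U+1110).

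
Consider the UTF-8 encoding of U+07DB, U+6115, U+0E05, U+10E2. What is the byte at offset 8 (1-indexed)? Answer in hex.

0x85

1-indexed offset 8 is 0-indexed offset 7.
U+07DB → 2-byte form DF 9B at offsets 0–1.
U+6115 → 3-byte form E6 84 95 at offsets 2–4.
U+0E05 → 3-byte form E0 B8 85 at offsets 5–7.
Offset 7 falls in char 3's range; it's byte 3 of E0 B8 85 = 0x85.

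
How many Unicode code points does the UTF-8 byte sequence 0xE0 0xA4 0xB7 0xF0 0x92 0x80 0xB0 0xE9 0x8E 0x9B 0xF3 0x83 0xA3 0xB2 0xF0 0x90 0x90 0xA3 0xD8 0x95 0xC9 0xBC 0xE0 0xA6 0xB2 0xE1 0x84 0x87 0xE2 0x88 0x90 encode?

Byte at offset 0: 0xE0 = 11100000 → 3-byte char (#1). Advance 3.
Byte at offset 3: 0xF0 = 11110000 → 4-byte char (#2). Advance 4.
Byte at offset 7: 0xE9 = 11101001 → 3-byte char (#3). Advance 3.
Byte at offset 10: 0xF3 = 11110011 → 4-byte char (#4). Advance 4.
Byte at offset 14: 0xF0 = 11110000 → 4-byte char (#5). Advance 4.
Byte at offset 18: 0xD8 = 11011000 → 2-byte char (#6). Advance 2.
Byte at offset 20: 0xC9 = 11001001 → 2-byte char (#7). Advance 2.
Byte at offset 22: 0xE0 = 11100000 → 3-byte char (#8). Advance 3.
Byte at offset 25: 0xE1 = 11100001 → 3-byte char (#9). Advance 3.
Byte at offset 28: 0xE2 = 11100010 → 3-byte char (#10). Advance 3.
Reached end at offset 31 after 10 code points.

10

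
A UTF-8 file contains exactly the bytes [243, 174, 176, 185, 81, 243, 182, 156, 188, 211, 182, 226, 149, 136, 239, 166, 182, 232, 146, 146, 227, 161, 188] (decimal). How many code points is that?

Byte at offset 0: 0xF3 = 11110011 → 4-byte char (#1). Advance 4.
Byte at offset 4: 0x51 = 01010001 → 1-byte char (#2). Advance 1.
Byte at offset 5: 0xF3 = 11110011 → 4-byte char (#3). Advance 4.
Byte at offset 9: 0xD3 = 11010011 → 2-byte char (#4). Advance 2.
Byte at offset 11: 0xE2 = 11100010 → 3-byte char (#5). Advance 3.
Byte at offset 14: 0xEF = 11101111 → 3-byte char (#6). Advance 3.
Byte at offset 17: 0xE8 = 11101000 → 3-byte char (#7). Advance 3.
Byte at offset 20: 0xE3 = 11100011 → 3-byte char (#8). Advance 3.
Reached end at offset 23 after 8 code points.

8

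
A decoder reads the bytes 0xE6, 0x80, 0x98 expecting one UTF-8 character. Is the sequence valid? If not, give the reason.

Leading byte 0xE6 = 11100110 → 3-byte form.
Continuation bytes 0x80=10000000, 0x98=10011000 all match 10xxxxxx.
Decoded value 0x6018 is ≥ 0x800 (shortest form) and not a surrogate.

valid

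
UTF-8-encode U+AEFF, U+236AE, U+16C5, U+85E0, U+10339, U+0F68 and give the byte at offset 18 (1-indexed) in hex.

1-indexed offset 18 is 0-indexed offset 17.
U+AEFF → 3-byte form EA BB BF at offsets 0–2.
U+236AE → 4-byte form F0 A3 9A AE at offsets 3–6.
U+16C5 → 3-byte form E1 9B 85 at offsets 7–9.
U+85E0 → 3-byte form E8 97 A0 at offsets 10–12.
U+10339 → 4-byte form F0 90 8C B9 at offsets 13–16.
U+0F68 → 3-byte form E0 BD A8 at offsets 17–19.
Offset 17 falls in char 6's range; it's byte 1 of E0 BD A8 = 0xE0.

0xE0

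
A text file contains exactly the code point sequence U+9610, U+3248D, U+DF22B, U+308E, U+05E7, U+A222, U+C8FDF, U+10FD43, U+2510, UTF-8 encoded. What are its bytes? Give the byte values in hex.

U+9610: 3-byte form → E9 98 90.
U+3248D: 4-byte form → F0 B2 92 8D.
U+DF22B: 4-byte form → F3 9F 88 AB.
U+308E: 3-byte form → E3 82 8E.
U+05E7: 2-byte form → D7 A7.
U+A222: 3-byte form → EA 88 A2.
U+C8FDF: 4-byte form → F3 88 BF 9F.
U+10FD43: 4-byte form → F4 8F B5 83.
U+2510: 3-byte form → E2 94 90.
Concatenated (30 bytes): E9 98 90 F0 B2 92 8D F3 9F 88 AB E3 82 8E D7 A7 EA 88 A2 F3 88 BF 9F F4 8F B5 83 E2 94 90.

E9 98 90 F0 B2 92 8D F3 9F 88 AB E3 82 8E D7 A7 EA 88 A2 F3 88 BF 9F F4 8F B5 83 E2 94 90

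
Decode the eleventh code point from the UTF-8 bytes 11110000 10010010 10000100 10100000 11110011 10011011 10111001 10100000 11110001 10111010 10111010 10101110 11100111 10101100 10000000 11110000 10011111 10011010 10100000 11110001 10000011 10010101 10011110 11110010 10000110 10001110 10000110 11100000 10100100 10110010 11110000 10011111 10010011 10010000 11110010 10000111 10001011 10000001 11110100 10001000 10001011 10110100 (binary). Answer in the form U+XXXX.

U+1082F4

Offset 0: leading byte 0xF0 = 11110000 → 4-byte char #1 = F0 92 84 A0.
Offset 4: leading byte 0xF3 = 11110011 → 4-byte char #2 = F3 9B B9 A0.
Offset 8: leading byte 0xF1 = 11110001 → 4-byte char #3 = F1 BA BA AE.
Offset 12: leading byte 0xE7 = 11100111 → 3-byte char #4 = E7 AC 80.
Offset 15: leading byte 0xF0 = 11110000 → 4-byte char #5 = F0 9F 9A A0.
Offset 19: leading byte 0xF1 = 11110001 → 4-byte char #6 = F1 83 95 9E.
Offset 23: leading byte 0xF2 = 11110010 → 4-byte char #7 = F2 86 8E 86.
Offset 27: leading byte 0xE0 = 11100000 → 3-byte char #8 = E0 A4 B2.
Offset 30: leading byte 0xF0 = 11110000 → 4-byte char #9 = F0 9F 93 90.
Offset 34: leading byte 0xF2 = 11110010 → 4-byte char #10 = F2 87 8B 81.
Offset 38: leading byte 0xF4 = 11110100 → 4-byte char #11 = F4 88 8B B4.
Leading byte 0xF4 = 11110100 matches 11110xxx → 4-byte sequence.
Byte 1: 0xF4 = 11110100, payload 100 (3 bits).
Byte 2: 0x88 = 10001000 (10xxxxxx ✓), payload 001000.
Byte 3: 0x8B = 10001011 (10xxxxxx ✓), payload 001011.
Byte 4: 0xB4 = 10110100 (10xxxxxx ✓), payload 110100.
Concatenate: 100001000001011110100 = 0x1082F4 (21 bits → U+1082F4).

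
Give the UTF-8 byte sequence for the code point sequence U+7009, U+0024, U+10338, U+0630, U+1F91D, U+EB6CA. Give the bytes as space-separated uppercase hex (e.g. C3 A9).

U+7009: 3-byte form → E7 80 89.
U+0024: 1-byte form → 24.
U+10338: 4-byte form → F0 90 8C B8.
U+0630: 2-byte form → D8 B0.
U+1F91D: 4-byte form → F0 9F A4 9D.
U+EB6CA: 4-byte form → F3 AB 9B 8A.
Concatenated (18 bytes): E7 80 89 24 F0 90 8C B8 D8 B0 F0 9F A4 9D F3 AB 9B 8A.

E7 80 89 24 F0 90 8C B8 D8 B0 F0 9F A4 9D F3 AB 9B 8A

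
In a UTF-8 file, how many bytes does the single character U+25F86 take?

U+25F86 = 0x25F86. UTF-8 uses 1 byte below 0x80, 2 below 0x800, 3 below 0x10000, 4 up to 0x10FFFF. 0x25F86 is in U+10000–U+10FFFF → 4 bytes.

4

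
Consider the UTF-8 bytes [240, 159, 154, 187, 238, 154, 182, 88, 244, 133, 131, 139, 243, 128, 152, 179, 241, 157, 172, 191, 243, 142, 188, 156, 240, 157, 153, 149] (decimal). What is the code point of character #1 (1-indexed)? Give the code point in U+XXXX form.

Offset 0: leading byte 0xF0 = 11110000 → 4-byte char #1 = F0 9F 9A BB.
Leading byte 0xF0 = 11110000 matches 11110xxx → 4-byte sequence.
Byte 1: 0xF0 = 11110000, payload 000 (3 bits).
Byte 2: 0x9F = 10011111 (10xxxxxx ✓), payload 011111.
Byte 3: 0x9A = 10011010 (10xxxxxx ✓), payload 011010.
Byte 4: 0xBB = 10111011 (10xxxxxx ✓), payload 111011.
Concatenate: 000011111011010111011 = 0x1F6BB (21 bits → U+1F6BB).

U+1F6BB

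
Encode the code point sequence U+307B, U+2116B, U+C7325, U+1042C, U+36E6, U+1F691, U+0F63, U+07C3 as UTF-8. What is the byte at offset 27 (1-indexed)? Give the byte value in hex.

1-indexed offset 27 is 0-indexed offset 26.
U+307B → 3-byte form E3 81 BB at offsets 0–2.
U+2116B → 4-byte form F0 A1 85 AB at offsets 3–6.
U+C7325 → 4-byte form F3 87 8C A5 at offsets 7–10.
U+1042C → 4-byte form F0 90 90 AC at offsets 11–14.
U+36E6 → 3-byte form E3 9B A6 at offsets 15–17.
U+1F691 → 4-byte form F0 9F 9A 91 at offsets 18–21.
U+0F63 → 3-byte form E0 BD A3 at offsets 22–24.
U+07C3 → 2-byte form DF 83 at offsets 25–26.
Offset 26 falls in char 8's range; it's byte 2 of DF 83 = 0x83.

0x83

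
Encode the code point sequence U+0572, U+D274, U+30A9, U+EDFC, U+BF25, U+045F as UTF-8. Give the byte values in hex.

D5 B2 ED 89 B4 E3 82 A9 EE B7 BC EB BC A5 D1 9F

U+0572: 2-byte form → D5 B2.
U+D274: 3-byte form → ED 89 B4.
U+30A9: 3-byte form → E3 82 A9.
U+EDFC: 3-byte form → EE B7 BC.
U+BF25: 3-byte form → EB BC A5.
U+045F: 2-byte form → D1 9F.
Concatenated (16 bytes): D5 B2 ED 89 B4 E3 82 A9 EE B7 BC EB BC A5 D1 9F.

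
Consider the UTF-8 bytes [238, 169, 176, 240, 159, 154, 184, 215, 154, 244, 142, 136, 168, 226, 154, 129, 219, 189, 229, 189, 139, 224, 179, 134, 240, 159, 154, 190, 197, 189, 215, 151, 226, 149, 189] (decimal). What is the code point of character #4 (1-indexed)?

Offset 0: leading byte 0xEE = 11101110 → 3-byte char #1 = EE A9 B0.
Offset 3: leading byte 0xF0 = 11110000 → 4-byte char #2 = F0 9F 9A B8.
Offset 7: leading byte 0xD7 = 11010111 → 2-byte char #3 = D7 9A.
Offset 9: leading byte 0xF4 = 11110100 → 4-byte char #4 = F4 8E 88 A8.
Leading byte 0xF4 = 11110100 matches 11110xxx → 4-byte sequence.
Byte 1: 0xF4 = 11110100, payload 100 (3 bits).
Byte 2: 0x8E = 10001110 (10xxxxxx ✓), payload 001110.
Byte 3: 0x88 = 10001000 (10xxxxxx ✓), payload 001000.
Byte 4: 0xA8 = 10101000 (10xxxxxx ✓), payload 101000.
Concatenate: 100001110001000101000 = 0x10E228 (21 bits → U+10E228).

U+10E228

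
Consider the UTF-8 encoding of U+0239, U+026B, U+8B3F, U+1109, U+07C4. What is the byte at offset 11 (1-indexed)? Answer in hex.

1-indexed offset 11 is 0-indexed offset 10.
U+0239 → 2-byte form C8 B9 at offsets 0–1.
U+026B → 2-byte form C9 AB at offsets 2–3.
U+8B3F → 3-byte form E8 AC BF at offsets 4–6.
U+1109 → 3-byte form E1 84 89 at offsets 7–9.
U+07C4 → 2-byte form DF 84 at offsets 10–11.
Offset 10 falls in char 5's range; it's byte 1 of DF 84 = 0xDF.

0xDF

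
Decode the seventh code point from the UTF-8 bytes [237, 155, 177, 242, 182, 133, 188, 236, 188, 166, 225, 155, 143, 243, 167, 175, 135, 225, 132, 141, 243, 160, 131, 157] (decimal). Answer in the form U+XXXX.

U+E00DD

Offset 0: leading byte 0xED = 11101101 → 3-byte char #1 = ED 9B B1.
Offset 3: leading byte 0xF2 = 11110010 → 4-byte char #2 = F2 B6 85 BC.
Offset 7: leading byte 0xEC = 11101100 → 3-byte char #3 = EC BC A6.
Offset 10: leading byte 0xE1 = 11100001 → 3-byte char #4 = E1 9B 8F.
Offset 13: leading byte 0xF3 = 11110011 → 4-byte char #5 = F3 A7 AF 87.
Offset 17: leading byte 0xE1 = 11100001 → 3-byte char #6 = E1 84 8D.
Offset 20: leading byte 0xF3 = 11110011 → 4-byte char #7 = F3 A0 83 9D.
Leading byte 0xF3 = 11110011 matches 11110xxx → 4-byte sequence.
Byte 1: 0xF3 = 11110011, payload 011 (3 bits).
Byte 2: 0xA0 = 10100000 (10xxxxxx ✓), payload 100000.
Byte 3: 0x83 = 10000011 (10xxxxxx ✓), payload 000011.
Byte 4: 0x9D = 10011101 (10xxxxxx ✓), payload 011101.
Concatenate: 011100000000011011101 = 0xE00DD (21 bits → U+E00DD).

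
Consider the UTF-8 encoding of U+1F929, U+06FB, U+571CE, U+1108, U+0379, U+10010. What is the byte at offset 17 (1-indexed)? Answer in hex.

0x90

1-indexed offset 17 is 0-indexed offset 16.
U+1F929 → 4-byte form F0 9F A4 A9 at offsets 0–3.
U+06FB → 2-byte form DB BB at offsets 4–5.
U+571CE → 4-byte form F1 97 87 8E at offsets 6–9.
U+1108 → 3-byte form E1 84 88 at offsets 10–12.
U+0379 → 2-byte form CD B9 at offsets 13–14.
U+10010 → 4-byte form F0 90 80 90 at offsets 15–18.
Offset 16 falls in char 6's range; it's byte 2 of F0 90 80 90 = 0x90.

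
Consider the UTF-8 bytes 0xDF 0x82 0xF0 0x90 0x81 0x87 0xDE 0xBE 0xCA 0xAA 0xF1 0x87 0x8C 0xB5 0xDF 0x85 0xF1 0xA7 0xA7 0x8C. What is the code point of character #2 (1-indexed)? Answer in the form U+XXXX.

U+10047

Offset 0: leading byte 0xDF = 11011111 → 2-byte char #1 = DF 82.
Offset 2: leading byte 0xF0 = 11110000 → 4-byte char #2 = F0 90 81 87.
Leading byte 0xF0 = 11110000 matches 11110xxx → 4-byte sequence.
Byte 1: 0xF0 = 11110000, payload 000 (3 bits).
Byte 2: 0x90 = 10010000 (10xxxxxx ✓), payload 010000.
Byte 3: 0x81 = 10000001 (10xxxxxx ✓), payload 000001.
Byte 4: 0x87 = 10000111 (10xxxxxx ✓), payload 000111.
Concatenate: 000010000000001000111 = 0x10047 (21 bits → U+10047).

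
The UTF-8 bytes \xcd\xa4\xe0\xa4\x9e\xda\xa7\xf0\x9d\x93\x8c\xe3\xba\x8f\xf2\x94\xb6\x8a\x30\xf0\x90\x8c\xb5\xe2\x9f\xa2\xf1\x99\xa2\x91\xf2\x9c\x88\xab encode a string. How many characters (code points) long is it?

11

Byte at offset 0: 0xCD = 11001101 → 2-byte char (#1). Advance 2.
Byte at offset 2: 0xE0 = 11100000 → 3-byte char (#2). Advance 3.
Byte at offset 5: 0xDA = 11011010 → 2-byte char (#3). Advance 2.
Byte at offset 7: 0xF0 = 11110000 → 4-byte char (#4). Advance 4.
Byte at offset 11: 0xE3 = 11100011 → 3-byte char (#5). Advance 3.
Byte at offset 14: 0xF2 = 11110010 → 4-byte char (#6). Advance 4.
Byte at offset 18: 0x30 = 00110000 → 1-byte char (#7). Advance 1.
Byte at offset 19: 0xF0 = 11110000 → 4-byte char (#8). Advance 4.
Byte at offset 23: 0xE2 = 11100010 → 3-byte char (#9). Advance 3.
Byte at offset 26: 0xF1 = 11110001 → 4-byte char (#10). Advance 4.
Byte at offset 30: 0xF2 = 11110010 → 4-byte char (#11). Advance 4.
Reached end at offset 34 after 11 code points.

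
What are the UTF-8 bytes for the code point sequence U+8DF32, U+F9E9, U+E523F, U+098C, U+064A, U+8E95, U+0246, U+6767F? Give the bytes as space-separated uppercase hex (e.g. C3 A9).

F2 8D BC B2 EF A7 A9 F3 A5 88 BF E0 A6 8C D9 8A E8 BA 95 C9 86 F1 A7 99 BF

U+8DF32: 4-byte form → F2 8D BC B2.
U+F9E9: 3-byte form → EF A7 A9.
U+E523F: 4-byte form → F3 A5 88 BF.
U+098C: 3-byte form → E0 A6 8C.
U+064A: 2-byte form → D9 8A.
U+8E95: 3-byte form → E8 BA 95.
U+0246: 2-byte form → C9 86.
U+6767F: 4-byte form → F1 A7 99 BF.
Concatenated (25 bytes): F2 8D BC B2 EF A7 A9 F3 A5 88 BF E0 A6 8C D9 8A E8 BA 95 C9 86 F1 A7 99 BF.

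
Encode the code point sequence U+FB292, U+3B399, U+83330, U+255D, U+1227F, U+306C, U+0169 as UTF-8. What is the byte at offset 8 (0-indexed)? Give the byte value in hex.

U+FB292 → 4-byte form F3 BB 8A 92 at offsets 0–3.
U+3B399 → 4-byte form F0 BB 8E 99 at offsets 4–7.
U+83330 → 4-byte form F2 83 8C B0 at offsets 8–11.
Offset 8 falls in char 3's range; it's byte 1 of F2 83 8C B0 = 0xF2.

0xF2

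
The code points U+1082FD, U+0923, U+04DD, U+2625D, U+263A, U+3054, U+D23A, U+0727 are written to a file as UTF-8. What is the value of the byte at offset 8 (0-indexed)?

0x9D

U+1082FD → 4-byte form F4 88 8B BD at offsets 0–3.
U+0923 → 3-byte form E0 A4 A3 at offsets 4–6.
U+04DD → 2-byte form D3 9D at offsets 7–8.
Offset 8 falls in char 3's range; it's byte 2 of D3 9D = 0x9D.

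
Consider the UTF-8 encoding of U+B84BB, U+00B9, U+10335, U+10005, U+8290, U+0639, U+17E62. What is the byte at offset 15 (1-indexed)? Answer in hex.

0xE8

1-indexed offset 15 is 0-indexed offset 14.
U+B84BB → 4-byte form F2 B8 92 BB at offsets 0–3.
U+00B9 → 2-byte form C2 B9 at offsets 4–5.
U+10335 → 4-byte form F0 90 8C B5 at offsets 6–9.
U+10005 → 4-byte form F0 90 80 85 at offsets 10–13.
U+8290 → 3-byte form E8 8A 90 at offsets 14–16.
Offset 14 falls in char 5's range; it's byte 1 of E8 8A 90 = 0xE8.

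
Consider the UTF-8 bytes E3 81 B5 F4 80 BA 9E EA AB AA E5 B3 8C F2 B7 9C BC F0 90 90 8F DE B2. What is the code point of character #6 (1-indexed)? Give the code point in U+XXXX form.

U+1040F

Offset 0: leading byte 0xE3 = 11100011 → 3-byte char #1 = E3 81 B5.
Offset 3: leading byte 0xF4 = 11110100 → 4-byte char #2 = F4 80 BA 9E.
Offset 7: leading byte 0xEA = 11101010 → 3-byte char #3 = EA AB AA.
Offset 10: leading byte 0xE5 = 11100101 → 3-byte char #4 = E5 B3 8C.
Offset 13: leading byte 0xF2 = 11110010 → 4-byte char #5 = F2 B7 9C BC.
Offset 17: leading byte 0xF0 = 11110000 → 4-byte char #6 = F0 90 90 8F.
Leading byte 0xF0 = 11110000 matches 11110xxx → 4-byte sequence.
Byte 1: 0xF0 = 11110000, payload 000 (3 bits).
Byte 2: 0x90 = 10010000 (10xxxxxx ✓), payload 010000.
Byte 3: 0x90 = 10010000 (10xxxxxx ✓), payload 010000.
Byte 4: 0x8F = 10001111 (10xxxxxx ✓), payload 001111.
Concatenate: 000010000010000001111 = 0x1040F (21 bits → U+1040F).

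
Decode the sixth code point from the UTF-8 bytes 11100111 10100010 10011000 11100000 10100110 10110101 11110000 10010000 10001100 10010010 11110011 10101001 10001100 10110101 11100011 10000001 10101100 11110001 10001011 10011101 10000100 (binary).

Offset 0: leading byte 0xE7 = 11100111 → 3-byte char #1 = E7 A2 98.
Offset 3: leading byte 0xE0 = 11100000 → 3-byte char #2 = E0 A6 B5.
Offset 6: leading byte 0xF0 = 11110000 → 4-byte char #3 = F0 90 8C 92.
Offset 10: leading byte 0xF3 = 11110011 → 4-byte char #4 = F3 A9 8C B5.
Offset 14: leading byte 0xE3 = 11100011 → 3-byte char #5 = E3 81 AC.
Offset 17: leading byte 0xF1 = 11110001 → 4-byte char #6 = F1 8B 9D 84.
Leading byte 0xF1 = 11110001 matches 11110xxx → 4-byte sequence.
Byte 1: 0xF1 = 11110001, payload 001 (3 bits).
Byte 2: 0x8B = 10001011 (10xxxxxx ✓), payload 001011.
Byte 3: 0x9D = 10011101 (10xxxxxx ✓), payload 011101.
Byte 4: 0x84 = 10000100 (10xxxxxx ✓), payload 000100.
Concatenate: 001001011011101000100 = 0x4B744 (21 bits → U+4B744).

U+4B744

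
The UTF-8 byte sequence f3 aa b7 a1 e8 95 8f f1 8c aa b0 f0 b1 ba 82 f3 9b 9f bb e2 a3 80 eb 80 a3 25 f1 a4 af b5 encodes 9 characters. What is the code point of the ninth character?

Offset 0: leading byte 0xF3 = 11110011 → 4-byte char #1 = F3 AA B7 A1.
Offset 4: leading byte 0xE8 = 11101000 → 3-byte char #2 = E8 95 8F.
Offset 7: leading byte 0xF1 = 11110001 → 4-byte char #3 = F1 8C AA B0.
Offset 11: leading byte 0xF0 = 11110000 → 4-byte char #4 = F0 B1 BA 82.
Offset 15: leading byte 0xF3 = 11110011 → 4-byte char #5 = F3 9B 9F BB.
Offset 19: leading byte 0xE2 = 11100010 → 3-byte char #6 = E2 A3 80.
Offset 22: leading byte 0xEB = 11101011 → 3-byte char #7 = EB 80 A3.
Offset 25: leading byte 0x25 = 00100101 → 1-byte char #8 = 25.
Offset 26: leading byte 0xF1 = 11110001 → 4-byte char #9 = F1 A4 AF B5.
Leading byte 0xF1 = 11110001 matches 11110xxx → 4-byte sequence.
Byte 1: 0xF1 = 11110001, payload 001 (3 bits).
Byte 2: 0xA4 = 10100100 (10xxxxxx ✓), payload 100100.
Byte 3: 0xAF = 10101111 (10xxxxxx ✓), payload 101111.
Byte 4: 0xB5 = 10110101 (10xxxxxx ✓), payload 110101.
Concatenate: 001100100101111110101 = 0x64BF5 (21 bits → U+64BF5).

U+64BF5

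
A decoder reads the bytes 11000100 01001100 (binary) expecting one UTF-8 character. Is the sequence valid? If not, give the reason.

invalid (non-continuation byte where continuation expected)

Leading byte 0xC4 = 11000100 → 2-byte form.
Byte 2 is 0x4C = 01001100, which is not 10xxxxxx — expected a continuation byte.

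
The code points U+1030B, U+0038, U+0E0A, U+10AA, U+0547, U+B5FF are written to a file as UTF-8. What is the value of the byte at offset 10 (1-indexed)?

0x82

1-indexed offset 10 is 0-indexed offset 9.
U+1030B → 4-byte form F0 90 8C 8B at offsets 0–3.
U+0038 → 1-byte form 38 at offsets 4–4.
U+0E0A → 3-byte form E0 B8 8A at offsets 5–7.
U+10AA → 3-byte form E1 82 AA at offsets 8–10.
Offset 9 falls in char 4's range; it's byte 2 of E1 82 AA = 0x82.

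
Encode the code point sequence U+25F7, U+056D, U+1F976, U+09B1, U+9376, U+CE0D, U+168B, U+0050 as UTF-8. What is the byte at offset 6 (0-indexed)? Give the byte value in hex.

U+25F7 → 3-byte form E2 97 B7 at offsets 0–2.
U+056D → 2-byte form D5 AD at offsets 3–4.
U+1F976 → 4-byte form F0 9F A5 B6 at offsets 5–8.
Offset 6 falls in char 3's range; it's byte 2 of F0 9F A5 B6 = 0x9F.

0x9F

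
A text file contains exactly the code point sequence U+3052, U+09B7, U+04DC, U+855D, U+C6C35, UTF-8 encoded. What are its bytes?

E3 81 92 E0 A6 B7 D3 9C E8 95 9D F3 86 B0 B5

U+3052: 3-byte form → E3 81 92.
U+09B7: 3-byte form → E0 A6 B7.
U+04DC: 2-byte form → D3 9C.
U+855D: 3-byte form → E8 95 9D.
U+C6C35: 4-byte form → F3 86 B0 B5.
Concatenated (15 bytes): E3 81 92 E0 A6 B7 D3 9C E8 95 9D F3 86 B0 B5.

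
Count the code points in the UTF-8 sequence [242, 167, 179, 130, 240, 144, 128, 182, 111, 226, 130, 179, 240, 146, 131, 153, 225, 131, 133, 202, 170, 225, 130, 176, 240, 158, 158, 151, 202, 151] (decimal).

10

Byte at offset 0: 0xF2 = 11110010 → 4-byte char (#1). Advance 4.
Byte at offset 4: 0xF0 = 11110000 → 4-byte char (#2). Advance 4.
Byte at offset 8: 0x6F = 01101111 → 1-byte char (#3). Advance 1.
Byte at offset 9: 0xE2 = 11100010 → 3-byte char (#4). Advance 3.
Byte at offset 12: 0xF0 = 11110000 → 4-byte char (#5). Advance 4.
Byte at offset 16: 0xE1 = 11100001 → 3-byte char (#6). Advance 3.
Byte at offset 19: 0xCA = 11001010 → 2-byte char (#7). Advance 2.
Byte at offset 21: 0xE1 = 11100001 → 3-byte char (#8). Advance 3.
Byte at offset 24: 0xF0 = 11110000 → 4-byte char (#9). Advance 4.
Byte at offset 28: 0xCA = 11001010 → 2-byte char (#10). Advance 2.
Reached end at offset 30 after 10 code points.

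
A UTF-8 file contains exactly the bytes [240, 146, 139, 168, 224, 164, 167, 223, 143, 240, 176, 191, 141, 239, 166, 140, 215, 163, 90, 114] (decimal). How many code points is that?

8

Byte at offset 0: 0xF0 = 11110000 → 4-byte char (#1). Advance 4.
Byte at offset 4: 0xE0 = 11100000 → 3-byte char (#2). Advance 3.
Byte at offset 7: 0xDF = 11011111 → 2-byte char (#3). Advance 2.
Byte at offset 9: 0xF0 = 11110000 → 4-byte char (#4). Advance 4.
Byte at offset 13: 0xEF = 11101111 → 3-byte char (#5). Advance 3.
Byte at offset 16: 0xD7 = 11010111 → 2-byte char (#6). Advance 2.
Byte at offset 18: 0x5A = 01011010 → 1-byte char (#7). Advance 1.
Byte at offset 19: 0x72 = 01110010 → 1-byte char (#8). Advance 1.
Reached end at offset 20 after 8 code points.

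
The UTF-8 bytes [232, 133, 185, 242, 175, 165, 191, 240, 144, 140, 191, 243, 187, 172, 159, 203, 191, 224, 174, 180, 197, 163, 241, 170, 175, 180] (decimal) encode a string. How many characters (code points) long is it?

Byte at offset 0: 0xE8 = 11101000 → 3-byte char (#1). Advance 3.
Byte at offset 3: 0xF2 = 11110010 → 4-byte char (#2). Advance 4.
Byte at offset 7: 0xF0 = 11110000 → 4-byte char (#3). Advance 4.
Byte at offset 11: 0xF3 = 11110011 → 4-byte char (#4). Advance 4.
Byte at offset 15: 0xCB = 11001011 → 2-byte char (#5). Advance 2.
Byte at offset 17: 0xE0 = 11100000 → 3-byte char (#6). Advance 3.
Byte at offset 20: 0xC5 = 11000101 → 2-byte char (#7). Advance 2.
Byte at offset 22: 0xF1 = 11110001 → 4-byte char (#8). Advance 4.
Reached end at offset 26 after 8 code points.

8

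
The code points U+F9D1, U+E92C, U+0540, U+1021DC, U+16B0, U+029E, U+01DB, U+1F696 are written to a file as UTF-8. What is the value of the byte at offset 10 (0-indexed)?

0x87

U+F9D1 → 3-byte form EF A7 91 at offsets 0–2.
U+E92C → 3-byte form EE A4 AC at offsets 3–5.
U+0540 → 2-byte form D5 80 at offsets 6–7.
U+1021DC → 4-byte form F4 82 87 9C at offsets 8–11.
Offset 10 falls in char 4's range; it's byte 3 of F4 82 87 9C = 0x87.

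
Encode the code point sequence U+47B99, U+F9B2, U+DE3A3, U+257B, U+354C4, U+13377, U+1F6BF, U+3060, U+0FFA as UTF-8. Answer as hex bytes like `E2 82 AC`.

F1 87 AE 99 EF A6 B2 F3 9E 8E A3 E2 95 BB F0 B5 93 84 F0 93 8D B7 F0 9F 9A BF E3 81 A0 E0 BF BA

U+47B99: 4-byte form → F1 87 AE 99.
U+F9B2: 3-byte form → EF A6 B2.
U+DE3A3: 4-byte form → F3 9E 8E A3.
U+257B: 3-byte form → E2 95 BB.
U+354C4: 4-byte form → F0 B5 93 84.
U+13377: 4-byte form → F0 93 8D B7.
U+1F6BF: 4-byte form → F0 9F 9A BF.
U+3060: 3-byte form → E3 81 A0.
U+0FFA: 3-byte form → E0 BF BA.
Concatenated (32 bytes): F1 87 AE 99 EF A6 B2 F3 9E 8E A3 E2 95 BB F0 B5 93 84 F0 93 8D B7 F0 9F 9A BF E3 81 A0 E0 BF BA.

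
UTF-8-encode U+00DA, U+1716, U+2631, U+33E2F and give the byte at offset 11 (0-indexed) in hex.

U+00DA → 2-byte form C3 9A at offsets 0–1.
U+1716 → 3-byte form E1 9C 96 at offsets 2–4.
U+2631 → 3-byte form E2 98 B1 at offsets 5–7.
U+33E2F → 4-byte form F0 B3 B8 AF at offsets 8–11.
Offset 11 falls in char 4's range; it's byte 4 of F0 B3 B8 AF = 0xAF.

0xAF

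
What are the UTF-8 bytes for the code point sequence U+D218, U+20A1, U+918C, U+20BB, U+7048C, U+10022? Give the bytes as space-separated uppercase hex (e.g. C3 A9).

ED 88 98 E2 82 A1 E9 86 8C E2 82 BB F1 B0 92 8C F0 90 80 A2

U+D218: 3-byte form → ED 88 98.
U+20A1: 3-byte form → E2 82 A1.
U+918C: 3-byte form → E9 86 8C.
U+20BB: 3-byte form → E2 82 BB.
U+7048C: 4-byte form → F1 B0 92 8C.
U+10022: 4-byte form → F0 90 80 A2.
Concatenated (20 bytes): ED 88 98 E2 82 A1 E9 86 8C E2 82 BB F1 B0 92 8C F0 90 80 A2.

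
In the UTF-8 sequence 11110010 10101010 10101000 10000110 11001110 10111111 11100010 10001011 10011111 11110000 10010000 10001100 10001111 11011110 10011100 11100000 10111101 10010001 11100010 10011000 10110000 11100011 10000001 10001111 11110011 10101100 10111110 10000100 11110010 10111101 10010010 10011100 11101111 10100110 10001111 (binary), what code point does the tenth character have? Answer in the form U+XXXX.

U+BD49C

Offset 0: leading byte 0xF2 = 11110010 → 4-byte char #1 = F2 AA A8 86.
Offset 4: leading byte 0xCE = 11001110 → 2-byte char #2 = CE BF.
Offset 6: leading byte 0xE2 = 11100010 → 3-byte char #3 = E2 8B 9F.
Offset 9: leading byte 0xF0 = 11110000 → 4-byte char #4 = F0 90 8C 8F.
Offset 13: leading byte 0xDE = 11011110 → 2-byte char #5 = DE 9C.
Offset 15: leading byte 0xE0 = 11100000 → 3-byte char #6 = E0 BD 91.
Offset 18: leading byte 0xE2 = 11100010 → 3-byte char #7 = E2 98 B0.
Offset 21: leading byte 0xE3 = 11100011 → 3-byte char #8 = E3 81 8F.
Offset 24: leading byte 0xF3 = 11110011 → 4-byte char #9 = F3 AC BE 84.
Offset 28: leading byte 0xF2 = 11110010 → 4-byte char #10 = F2 BD 92 9C.
Leading byte 0xF2 = 11110010 matches 11110xxx → 4-byte sequence.
Byte 1: 0xF2 = 11110010, payload 010 (3 bits).
Byte 2: 0xBD = 10111101 (10xxxxxx ✓), payload 111101.
Byte 3: 0x92 = 10010010 (10xxxxxx ✓), payload 010010.
Byte 4: 0x9C = 10011100 (10xxxxxx ✓), payload 011100.
Concatenate: 010111101010010011100 = 0xBD49C (21 bits → U+BD49C).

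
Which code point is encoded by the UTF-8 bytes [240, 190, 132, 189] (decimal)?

Leading byte 0xF0 = 11110000 matches 11110xxx → 4-byte sequence.
Byte 1: 0xF0 = 11110000, payload 000 (3 bits).
Byte 2: 0xBE = 10111110 (10xxxxxx ✓), payload 111110.
Byte 3: 0x84 = 10000100 (10xxxxxx ✓), payload 000100.
Byte 4: 0xBD = 10111101 (10xxxxxx ✓), payload 111101.
Concatenate: 000111110000100111101 = 0x3E13D (21 bits → U+3E13D).

U+3E13D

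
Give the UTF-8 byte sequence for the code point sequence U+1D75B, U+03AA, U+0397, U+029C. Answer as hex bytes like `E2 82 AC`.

F0 9D 9D 9B CE AA CE 97 CA 9C

U+1D75B: 4-byte form → F0 9D 9D 9B.
U+03AA: 2-byte form → CE AA.
U+0397: 2-byte form → CE 97.
U+029C: 2-byte form → CA 9C.
Concatenated (10 bytes): F0 9D 9D 9B CE AA CE 97 CA 9C.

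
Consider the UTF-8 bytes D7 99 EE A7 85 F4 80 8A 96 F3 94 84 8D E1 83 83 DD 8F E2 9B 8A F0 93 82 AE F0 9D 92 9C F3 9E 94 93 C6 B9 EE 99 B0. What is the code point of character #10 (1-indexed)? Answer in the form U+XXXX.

U+DE513

Offset 0: leading byte 0xD7 = 11010111 → 2-byte char #1 = D7 99.
Offset 2: leading byte 0xEE = 11101110 → 3-byte char #2 = EE A7 85.
Offset 5: leading byte 0xF4 = 11110100 → 4-byte char #3 = F4 80 8A 96.
Offset 9: leading byte 0xF3 = 11110011 → 4-byte char #4 = F3 94 84 8D.
Offset 13: leading byte 0xE1 = 11100001 → 3-byte char #5 = E1 83 83.
Offset 16: leading byte 0xDD = 11011101 → 2-byte char #6 = DD 8F.
Offset 18: leading byte 0xE2 = 11100010 → 3-byte char #7 = E2 9B 8A.
Offset 21: leading byte 0xF0 = 11110000 → 4-byte char #8 = F0 93 82 AE.
Offset 25: leading byte 0xF0 = 11110000 → 4-byte char #9 = F0 9D 92 9C.
Offset 29: leading byte 0xF3 = 11110011 → 4-byte char #10 = F3 9E 94 93.
Leading byte 0xF3 = 11110011 matches 11110xxx → 4-byte sequence.
Byte 1: 0xF3 = 11110011, payload 011 (3 bits).
Byte 2: 0x9E = 10011110 (10xxxxxx ✓), payload 011110.
Byte 3: 0x94 = 10010100 (10xxxxxx ✓), payload 010100.
Byte 4: 0x93 = 10010011 (10xxxxxx ✓), payload 010011.
Concatenate: 011011110010100010011 = 0xDE513 (21 bits → U+DE513).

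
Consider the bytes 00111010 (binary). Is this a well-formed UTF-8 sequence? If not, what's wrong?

Leading byte 0x3A = 00111010 → 1-byte form.

valid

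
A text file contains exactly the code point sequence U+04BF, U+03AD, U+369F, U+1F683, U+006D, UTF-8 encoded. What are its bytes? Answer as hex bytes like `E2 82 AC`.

D2 BF CE AD E3 9A 9F F0 9F 9A 83 6D

U+04BF: 2-byte form → D2 BF.
U+03AD: 2-byte form → CE AD.
U+369F: 3-byte form → E3 9A 9F.
U+1F683: 4-byte form → F0 9F 9A 83.
U+006D: 1-byte form → 6D.
Concatenated (12 bytes): D2 BF CE AD E3 9A 9F F0 9F 9A 83 6D.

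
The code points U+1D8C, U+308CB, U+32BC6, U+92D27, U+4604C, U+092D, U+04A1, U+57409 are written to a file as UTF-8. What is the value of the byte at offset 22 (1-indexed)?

0xAD

1-indexed offset 22 is 0-indexed offset 21.
U+1D8C → 3-byte form E1 B6 8C at offsets 0–2.
U+308CB → 4-byte form F0 B0 A3 8B at offsets 3–6.
U+32BC6 → 4-byte form F0 B2 AF 86 at offsets 7–10.
U+92D27 → 4-byte form F2 92 B4 A7 at offsets 11–14.
U+4604C → 4-byte form F1 86 81 8C at offsets 15–18.
U+092D → 3-byte form E0 A4 AD at offsets 19–21.
Offset 21 falls in char 6's range; it's byte 3 of E0 A4 AD = 0xAD.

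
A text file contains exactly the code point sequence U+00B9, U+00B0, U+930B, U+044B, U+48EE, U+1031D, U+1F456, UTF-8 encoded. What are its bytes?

C2 B9 C2 B0 E9 8C 8B D1 8B E4 A3 AE F0 90 8C 9D F0 9F 91 96

U+00B9: 2-byte form → C2 B9.
U+00B0: 2-byte form → C2 B0.
U+930B: 3-byte form → E9 8C 8B.
U+044B: 2-byte form → D1 8B.
U+48EE: 3-byte form → E4 A3 AE.
U+1031D: 4-byte form → F0 90 8C 9D.
U+1F456: 4-byte form → F0 9F 91 96.
Concatenated (20 bytes): C2 B9 C2 B0 E9 8C 8B D1 8B E4 A3 AE F0 90 8C 9D F0 9F 91 96.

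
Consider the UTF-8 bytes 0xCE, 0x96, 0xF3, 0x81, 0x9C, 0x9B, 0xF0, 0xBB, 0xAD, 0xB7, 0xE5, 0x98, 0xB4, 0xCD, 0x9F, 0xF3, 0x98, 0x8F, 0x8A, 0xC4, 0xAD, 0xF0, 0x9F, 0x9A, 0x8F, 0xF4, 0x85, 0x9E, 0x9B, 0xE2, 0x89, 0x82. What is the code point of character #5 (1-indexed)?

Offset 0: leading byte 0xCE = 11001110 → 2-byte char #1 = CE 96.
Offset 2: leading byte 0xF3 = 11110011 → 4-byte char #2 = F3 81 9C 9B.
Offset 6: leading byte 0xF0 = 11110000 → 4-byte char #3 = F0 BB AD B7.
Offset 10: leading byte 0xE5 = 11100101 → 3-byte char #4 = E5 98 B4.
Offset 13: leading byte 0xCD = 11001101 → 2-byte char #5 = CD 9F.
Leading byte 0xCD = 11001101 matches 110xxxxx → 2-byte sequence.
Byte 1: 0xCD = 11001101, payload 01101 (5 bits).
Byte 2: 0x9F = 10011111 (10xxxxxx ✓), payload 011111.
Concatenate: 01101011111 = 0x35F (11 bits → U+035F).

U+035F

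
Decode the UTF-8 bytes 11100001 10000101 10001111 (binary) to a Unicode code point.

U+114F

Leading byte 0xE1 = 11100001 matches 1110xxxx → 3-byte sequence.
Byte 1: 0xE1 = 11100001, payload 0001 (4 bits).
Byte 2: 0x85 = 10000101 (10xxxxxx ✓), payload 000101.
Byte 3: 0x8F = 10001111 (10xxxxxx ✓), payload 001111.
Concatenate: 0001000101001111 = 0x114F (16 bits → U+114F).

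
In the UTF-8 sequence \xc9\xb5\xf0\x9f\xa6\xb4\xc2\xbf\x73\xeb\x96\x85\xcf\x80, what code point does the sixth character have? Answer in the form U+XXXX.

U+03C0

Offset 0: leading byte 0xC9 = 11001001 → 2-byte char #1 = C9 B5.
Offset 2: leading byte 0xF0 = 11110000 → 4-byte char #2 = F0 9F A6 B4.
Offset 6: leading byte 0xC2 = 11000010 → 2-byte char #3 = C2 BF.
Offset 8: leading byte 0x73 = 01110011 → 1-byte char #4 = 73.
Offset 9: leading byte 0xEB = 11101011 → 3-byte char #5 = EB 96 85.
Offset 12: leading byte 0xCF = 11001111 → 2-byte char #6 = CF 80.
Leading byte 0xCF = 11001111 matches 110xxxxx → 2-byte sequence.
Byte 1: 0xCF = 11001111, payload 01111 (5 bits).
Byte 2: 0x80 = 10000000 (10xxxxxx ✓), payload 000000.
Concatenate: 01111000000 = 0x3C0 (11 bits → U+03C0).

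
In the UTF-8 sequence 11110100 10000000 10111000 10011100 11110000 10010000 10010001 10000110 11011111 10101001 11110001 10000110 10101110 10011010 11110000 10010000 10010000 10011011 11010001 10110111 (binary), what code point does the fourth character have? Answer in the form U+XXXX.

Offset 0: leading byte 0xF4 = 11110100 → 4-byte char #1 = F4 80 B8 9C.
Offset 4: leading byte 0xF0 = 11110000 → 4-byte char #2 = F0 90 91 86.
Offset 8: leading byte 0xDF = 11011111 → 2-byte char #3 = DF A9.
Offset 10: leading byte 0xF1 = 11110001 → 4-byte char #4 = F1 86 AE 9A.
Leading byte 0xF1 = 11110001 matches 11110xxx → 4-byte sequence.
Byte 1: 0xF1 = 11110001, payload 001 (3 bits).
Byte 2: 0x86 = 10000110 (10xxxxxx ✓), payload 000110.
Byte 3: 0xAE = 10101110 (10xxxxxx ✓), payload 101110.
Byte 4: 0x9A = 10011010 (10xxxxxx ✓), payload 011010.
Concatenate: 001000110101110011010 = 0x46B9A (21 bits → U+46B9A).

U+46B9A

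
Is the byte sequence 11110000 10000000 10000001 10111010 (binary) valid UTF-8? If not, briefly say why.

Leading byte 0xF0 = 11110000 → 4-byte form.
Continuation bytes all match 10xxxxxx. Payload decodes to 0x7A.
But 0x7A < 0x10000, the minimum for a 4-byte sequence — this is an overlong encoding.

invalid (overlong encoding)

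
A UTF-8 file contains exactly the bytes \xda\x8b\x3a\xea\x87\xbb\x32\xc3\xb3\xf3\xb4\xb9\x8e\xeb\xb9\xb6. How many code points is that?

Byte at offset 0: 0xDA = 11011010 → 2-byte char (#1). Advance 2.
Byte at offset 2: 0x3A = 00111010 → 1-byte char (#2). Advance 1.
Byte at offset 3: 0xEA = 11101010 → 3-byte char (#3). Advance 3.
Byte at offset 6: 0x32 = 00110010 → 1-byte char (#4). Advance 1.
Byte at offset 7: 0xC3 = 11000011 → 2-byte char (#5). Advance 2.
Byte at offset 9: 0xF3 = 11110011 → 4-byte char (#6). Advance 4.
Byte at offset 13: 0xEB = 11101011 → 3-byte char (#7). Advance 3.
Reached end at offset 16 after 7 code points.

7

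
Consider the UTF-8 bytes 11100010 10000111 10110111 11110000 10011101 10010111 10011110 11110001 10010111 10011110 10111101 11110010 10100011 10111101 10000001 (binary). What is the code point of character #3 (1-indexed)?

U+577BD

Offset 0: leading byte 0xE2 = 11100010 → 3-byte char #1 = E2 87 B7.
Offset 3: leading byte 0xF0 = 11110000 → 4-byte char #2 = F0 9D 97 9E.
Offset 7: leading byte 0xF1 = 11110001 → 4-byte char #3 = F1 97 9E BD.
Leading byte 0xF1 = 11110001 matches 11110xxx → 4-byte sequence.
Byte 1: 0xF1 = 11110001, payload 001 (3 bits).
Byte 2: 0x97 = 10010111 (10xxxxxx ✓), payload 010111.
Byte 3: 0x9E = 10011110 (10xxxxxx ✓), payload 011110.
Byte 4: 0xBD = 10111101 (10xxxxxx ✓), payload 111101.
Concatenate: 001010111011110111101 = 0x577BD (21 bits → U+577BD).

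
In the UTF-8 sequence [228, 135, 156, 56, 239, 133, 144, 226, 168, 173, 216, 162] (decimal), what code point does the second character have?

U+0038

Offset 0: leading byte 0xE4 = 11100100 → 3-byte char #1 = E4 87 9C.
Offset 3: leading byte 0x38 = 00111000 → 1-byte char #2 = 38.
Leading byte 0x38 = 00111000 matches 0xxxxxxx → 1-byte sequence.
Byte 1: 0x38 = 00111000, payload 0111000 (7 bits).
Concatenate: 0111000 = 0x38 (7 bits → U+0038).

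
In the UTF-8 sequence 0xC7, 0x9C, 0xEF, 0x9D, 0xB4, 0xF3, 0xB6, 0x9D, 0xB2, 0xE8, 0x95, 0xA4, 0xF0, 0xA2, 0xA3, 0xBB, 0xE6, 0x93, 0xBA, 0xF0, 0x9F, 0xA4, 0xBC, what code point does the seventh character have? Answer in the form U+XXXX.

U+1F93C

Offset 0: leading byte 0xC7 = 11000111 → 2-byte char #1 = C7 9C.
Offset 2: leading byte 0xEF = 11101111 → 3-byte char #2 = EF 9D B4.
Offset 5: leading byte 0xF3 = 11110011 → 4-byte char #3 = F3 B6 9D B2.
Offset 9: leading byte 0xE8 = 11101000 → 3-byte char #4 = E8 95 A4.
Offset 12: leading byte 0xF0 = 11110000 → 4-byte char #5 = F0 A2 A3 BB.
Offset 16: leading byte 0xE6 = 11100110 → 3-byte char #6 = E6 93 BA.
Offset 19: leading byte 0xF0 = 11110000 → 4-byte char #7 = F0 9F A4 BC.
Leading byte 0xF0 = 11110000 matches 11110xxx → 4-byte sequence.
Byte 1: 0xF0 = 11110000, payload 000 (3 bits).
Byte 2: 0x9F = 10011111 (10xxxxxx ✓), payload 011111.
Byte 3: 0xA4 = 10100100 (10xxxxxx ✓), payload 100100.
Byte 4: 0xBC = 10111100 (10xxxxxx ✓), payload 111100.
Concatenate: 000011111100100111100 = 0x1F93C (21 bits → U+1F93C).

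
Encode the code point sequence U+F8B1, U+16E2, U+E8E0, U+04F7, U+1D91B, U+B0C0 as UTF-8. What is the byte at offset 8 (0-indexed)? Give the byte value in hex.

U+F8B1 → 3-byte form EF A2 B1 at offsets 0–2.
U+16E2 → 3-byte form E1 9B A2 at offsets 3–5.
U+E8E0 → 3-byte form EE A3 A0 at offsets 6–8.
Offset 8 falls in char 3's range; it's byte 3 of EE A3 A0 = 0xA0.

0xA0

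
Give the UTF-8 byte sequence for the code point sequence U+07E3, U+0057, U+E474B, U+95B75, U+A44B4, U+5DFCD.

DF A3 57 F3 A4 9D 8B F2 95 AD B5 F2 A4 92 B4 F1 9D BF 8D

U+07E3: 2-byte form → DF A3.
U+0057: 1-byte form → 57.
U+E474B: 4-byte form → F3 A4 9D 8B.
U+95B75: 4-byte form → F2 95 AD B5.
U+A44B4: 4-byte form → F2 A4 92 B4.
U+5DFCD: 4-byte form → F1 9D BF 8D.
Concatenated (19 bytes): DF A3 57 F3 A4 9D 8B F2 95 AD B5 F2 A4 92 B4 F1 9D BF 8D.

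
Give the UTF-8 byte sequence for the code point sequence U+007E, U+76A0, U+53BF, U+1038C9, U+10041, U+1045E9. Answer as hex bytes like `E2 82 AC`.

U+007E: 1-byte form → 7E.
U+76A0: 3-byte form → E7 9A A0.
U+53BF: 3-byte form → E5 8E BF.
U+1038C9: 4-byte form → F4 83 A3 89.
U+10041: 4-byte form → F0 90 81 81.
U+1045E9: 4-byte form → F4 84 97 A9.
Concatenated (19 bytes): 7E E7 9A A0 E5 8E BF F4 83 A3 89 F0 90 81 81 F4 84 97 A9.

7E E7 9A A0 E5 8E BF F4 83 A3 89 F0 90 81 81 F4 84 97 A9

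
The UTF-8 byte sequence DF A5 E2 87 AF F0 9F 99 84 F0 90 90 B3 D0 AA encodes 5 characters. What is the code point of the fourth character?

Offset 0: leading byte 0xDF = 11011111 → 2-byte char #1 = DF A5.
Offset 2: leading byte 0xE2 = 11100010 → 3-byte char #2 = E2 87 AF.
Offset 5: leading byte 0xF0 = 11110000 → 4-byte char #3 = F0 9F 99 84.
Offset 9: leading byte 0xF0 = 11110000 → 4-byte char #4 = F0 90 90 B3.
Leading byte 0xF0 = 11110000 matches 11110xxx → 4-byte sequence.
Byte 1: 0xF0 = 11110000, payload 000 (3 bits).
Byte 2: 0x90 = 10010000 (10xxxxxx ✓), payload 010000.
Byte 3: 0x90 = 10010000 (10xxxxxx ✓), payload 010000.
Byte 4: 0xB3 = 10110011 (10xxxxxx ✓), payload 110011.
Concatenate: 000010000010000110011 = 0x10433 (21 bits → U+10433).

U+10433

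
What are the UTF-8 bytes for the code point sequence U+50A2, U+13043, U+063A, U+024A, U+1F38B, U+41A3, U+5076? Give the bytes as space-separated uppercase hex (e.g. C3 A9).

E5 82 A2 F0 93 81 83 D8 BA C9 8A F0 9F 8E 8B E4 86 A3 E5 81 B6

U+50A2: 3-byte form → E5 82 A2.
U+13043: 4-byte form → F0 93 81 83.
U+063A: 2-byte form → D8 BA.
U+024A: 2-byte form → C9 8A.
U+1F38B: 4-byte form → F0 9F 8E 8B.
U+41A3: 3-byte form → E4 86 A3.
U+5076: 3-byte form → E5 81 B6.
Concatenated (21 bytes): E5 82 A2 F0 93 81 83 D8 BA C9 8A F0 9F 8E 8B E4 86 A3 E5 81 B6.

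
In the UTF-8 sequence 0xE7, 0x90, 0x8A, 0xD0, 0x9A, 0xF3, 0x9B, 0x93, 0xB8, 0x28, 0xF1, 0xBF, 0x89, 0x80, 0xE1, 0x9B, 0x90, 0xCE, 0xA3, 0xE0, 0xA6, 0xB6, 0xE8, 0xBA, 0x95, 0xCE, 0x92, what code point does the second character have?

U+041A

Offset 0: leading byte 0xE7 = 11100111 → 3-byte char #1 = E7 90 8A.
Offset 3: leading byte 0xD0 = 11010000 → 2-byte char #2 = D0 9A.
Leading byte 0xD0 = 11010000 matches 110xxxxx → 2-byte sequence.
Byte 1: 0xD0 = 11010000, payload 10000 (5 bits).
Byte 2: 0x9A = 10011010 (10xxxxxx ✓), payload 011010.
Concatenate: 10000011010 = 0x41A (11 bits → U+041A).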